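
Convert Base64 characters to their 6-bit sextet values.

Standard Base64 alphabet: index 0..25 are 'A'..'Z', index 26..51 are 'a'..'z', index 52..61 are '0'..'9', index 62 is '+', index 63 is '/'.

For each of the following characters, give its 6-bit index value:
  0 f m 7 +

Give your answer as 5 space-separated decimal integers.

'0': 0..9 range, 52 + ord('0') − ord('0') = 52
'f': a..z range, 26 + ord('f') − ord('a') = 31
'm': a..z range, 26 + ord('m') − ord('a') = 38
'7': 0..9 range, 52 + ord('7') − ord('0') = 59
'+': index 62

Answer: 52 31 38 59 62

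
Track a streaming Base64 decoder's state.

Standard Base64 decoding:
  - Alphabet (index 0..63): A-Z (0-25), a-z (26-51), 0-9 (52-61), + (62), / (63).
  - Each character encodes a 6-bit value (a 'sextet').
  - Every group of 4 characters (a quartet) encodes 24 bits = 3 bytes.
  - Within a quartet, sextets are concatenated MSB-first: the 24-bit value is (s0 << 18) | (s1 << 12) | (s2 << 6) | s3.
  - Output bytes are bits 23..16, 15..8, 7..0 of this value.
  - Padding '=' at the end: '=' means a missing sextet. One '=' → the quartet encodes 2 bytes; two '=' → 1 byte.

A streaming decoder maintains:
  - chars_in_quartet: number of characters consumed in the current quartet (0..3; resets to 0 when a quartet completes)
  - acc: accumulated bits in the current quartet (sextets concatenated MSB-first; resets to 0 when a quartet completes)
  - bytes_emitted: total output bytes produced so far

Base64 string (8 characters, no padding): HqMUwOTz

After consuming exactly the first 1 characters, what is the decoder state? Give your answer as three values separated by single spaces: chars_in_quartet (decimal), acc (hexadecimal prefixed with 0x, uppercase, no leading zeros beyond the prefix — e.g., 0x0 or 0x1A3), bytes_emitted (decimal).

After char 0 ('H'=7): chars_in_quartet=1 acc=0x7 bytes_emitted=0

Answer: 1 0x7 0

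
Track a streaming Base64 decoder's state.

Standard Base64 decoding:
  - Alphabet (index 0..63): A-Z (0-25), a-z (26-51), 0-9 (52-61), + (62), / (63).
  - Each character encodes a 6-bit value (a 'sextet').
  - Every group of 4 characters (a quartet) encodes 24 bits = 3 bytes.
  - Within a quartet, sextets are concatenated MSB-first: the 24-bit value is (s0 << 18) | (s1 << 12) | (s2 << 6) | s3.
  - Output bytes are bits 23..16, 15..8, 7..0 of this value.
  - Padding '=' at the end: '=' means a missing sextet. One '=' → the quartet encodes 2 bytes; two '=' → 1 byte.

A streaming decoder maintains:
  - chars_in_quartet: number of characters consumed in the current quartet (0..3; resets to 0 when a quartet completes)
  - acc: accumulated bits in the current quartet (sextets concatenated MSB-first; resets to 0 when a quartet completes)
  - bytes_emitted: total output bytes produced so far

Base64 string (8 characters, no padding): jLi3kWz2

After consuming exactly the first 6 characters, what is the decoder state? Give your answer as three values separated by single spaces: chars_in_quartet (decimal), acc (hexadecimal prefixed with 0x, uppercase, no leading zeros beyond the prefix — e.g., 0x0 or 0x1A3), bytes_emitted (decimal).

After char 0 ('j'=35): chars_in_quartet=1 acc=0x23 bytes_emitted=0
After char 1 ('L'=11): chars_in_quartet=2 acc=0x8CB bytes_emitted=0
After char 2 ('i'=34): chars_in_quartet=3 acc=0x232E2 bytes_emitted=0
After char 3 ('3'=55): chars_in_quartet=4 acc=0x8CB8B7 -> emit 8C B8 B7, reset; bytes_emitted=3
After char 4 ('k'=36): chars_in_quartet=1 acc=0x24 bytes_emitted=3
After char 5 ('W'=22): chars_in_quartet=2 acc=0x916 bytes_emitted=3

Answer: 2 0x916 3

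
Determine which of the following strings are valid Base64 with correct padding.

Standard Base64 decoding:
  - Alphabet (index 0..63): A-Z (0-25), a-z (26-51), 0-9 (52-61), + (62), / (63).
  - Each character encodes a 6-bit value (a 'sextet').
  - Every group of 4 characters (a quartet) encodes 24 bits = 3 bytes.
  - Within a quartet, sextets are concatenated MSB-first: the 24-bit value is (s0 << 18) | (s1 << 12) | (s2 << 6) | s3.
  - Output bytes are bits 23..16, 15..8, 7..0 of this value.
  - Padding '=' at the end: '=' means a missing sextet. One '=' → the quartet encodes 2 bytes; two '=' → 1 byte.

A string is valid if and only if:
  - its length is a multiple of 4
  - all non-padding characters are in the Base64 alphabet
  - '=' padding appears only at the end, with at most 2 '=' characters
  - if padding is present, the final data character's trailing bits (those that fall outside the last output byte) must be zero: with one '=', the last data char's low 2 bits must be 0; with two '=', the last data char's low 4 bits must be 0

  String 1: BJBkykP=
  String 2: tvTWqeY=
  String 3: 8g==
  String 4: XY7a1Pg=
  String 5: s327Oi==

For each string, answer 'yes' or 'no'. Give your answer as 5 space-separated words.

Answer: no yes yes yes no

Derivation:
String 1: 'BJBkykP=' → invalid (bad trailing bits)
String 2: 'tvTWqeY=' → valid
String 3: '8g==' → valid
String 4: 'XY7a1Pg=' → valid
String 5: 's327Oi==' → invalid (bad trailing bits)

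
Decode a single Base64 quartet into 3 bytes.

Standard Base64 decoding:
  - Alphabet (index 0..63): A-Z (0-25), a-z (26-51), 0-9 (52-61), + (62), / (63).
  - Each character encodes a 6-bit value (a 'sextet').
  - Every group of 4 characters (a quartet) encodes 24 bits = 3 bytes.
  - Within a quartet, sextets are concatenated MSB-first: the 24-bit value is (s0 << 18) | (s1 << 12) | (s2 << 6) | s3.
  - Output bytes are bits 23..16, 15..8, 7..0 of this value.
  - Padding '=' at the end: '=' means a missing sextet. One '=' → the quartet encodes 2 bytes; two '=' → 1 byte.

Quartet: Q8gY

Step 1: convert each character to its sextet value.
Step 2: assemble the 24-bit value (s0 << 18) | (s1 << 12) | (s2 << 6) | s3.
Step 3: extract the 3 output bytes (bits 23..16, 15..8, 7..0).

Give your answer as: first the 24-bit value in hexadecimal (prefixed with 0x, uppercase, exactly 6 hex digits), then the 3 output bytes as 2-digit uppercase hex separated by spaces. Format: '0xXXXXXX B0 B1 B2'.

Sextets: Q=16, 8=60, g=32, Y=24
24-bit: (16<<18) | (60<<12) | (32<<6) | 24
      = 0x400000 | 0x03C000 | 0x000800 | 0x000018
      = 0x43C818
Bytes: (v>>16)&0xFF=43, (v>>8)&0xFF=C8, v&0xFF=18

Answer: 0x43C818 43 C8 18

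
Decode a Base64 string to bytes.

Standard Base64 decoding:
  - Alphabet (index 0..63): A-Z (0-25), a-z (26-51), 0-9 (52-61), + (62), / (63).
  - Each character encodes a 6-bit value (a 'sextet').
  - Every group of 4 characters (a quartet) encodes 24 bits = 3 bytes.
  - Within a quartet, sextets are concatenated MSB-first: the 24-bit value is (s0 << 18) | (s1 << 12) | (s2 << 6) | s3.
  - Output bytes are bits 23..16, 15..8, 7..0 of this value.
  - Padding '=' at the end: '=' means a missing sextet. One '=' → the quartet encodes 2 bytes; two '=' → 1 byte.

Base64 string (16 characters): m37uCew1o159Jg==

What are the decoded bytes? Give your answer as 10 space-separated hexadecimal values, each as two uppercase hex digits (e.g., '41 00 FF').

Answer: 9B 7E EE 09 EC 35 A3 5E 7D 26

Derivation:
After char 0 ('m'=38): chars_in_quartet=1 acc=0x26 bytes_emitted=0
After char 1 ('3'=55): chars_in_quartet=2 acc=0x9B7 bytes_emitted=0
After char 2 ('7'=59): chars_in_quartet=3 acc=0x26DFB bytes_emitted=0
After char 3 ('u'=46): chars_in_quartet=4 acc=0x9B7EEE -> emit 9B 7E EE, reset; bytes_emitted=3
After char 4 ('C'=2): chars_in_quartet=1 acc=0x2 bytes_emitted=3
After char 5 ('e'=30): chars_in_quartet=2 acc=0x9E bytes_emitted=3
After char 6 ('w'=48): chars_in_quartet=3 acc=0x27B0 bytes_emitted=3
After char 7 ('1'=53): chars_in_quartet=4 acc=0x9EC35 -> emit 09 EC 35, reset; bytes_emitted=6
After char 8 ('o'=40): chars_in_quartet=1 acc=0x28 bytes_emitted=6
After char 9 ('1'=53): chars_in_quartet=2 acc=0xA35 bytes_emitted=6
After char 10 ('5'=57): chars_in_quartet=3 acc=0x28D79 bytes_emitted=6
After char 11 ('9'=61): chars_in_quartet=4 acc=0xA35E7D -> emit A3 5E 7D, reset; bytes_emitted=9
After char 12 ('J'=9): chars_in_quartet=1 acc=0x9 bytes_emitted=9
After char 13 ('g'=32): chars_in_quartet=2 acc=0x260 bytes_emitted=9
Padding '==': partial quartet acc=0x260 -> emit 26; bytes_emitted=10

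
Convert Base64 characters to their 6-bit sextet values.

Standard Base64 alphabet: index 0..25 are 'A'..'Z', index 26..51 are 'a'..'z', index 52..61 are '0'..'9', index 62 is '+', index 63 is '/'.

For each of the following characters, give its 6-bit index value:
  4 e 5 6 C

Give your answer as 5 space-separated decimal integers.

'4': 0..9 range, 52 + ord('4') − ord('0') = 56
'e': a..z range, 26 + ord('e') − ord('a') = 30
'5': 0..9 range, 52 + ord('5') − ord('0') = 57
'6': 0..9 range, 52 + ord('6') − ord('0') = 58
'C': A..Z range, ord('C') − ord('A') = 2

Answer: 56 30 57 58 2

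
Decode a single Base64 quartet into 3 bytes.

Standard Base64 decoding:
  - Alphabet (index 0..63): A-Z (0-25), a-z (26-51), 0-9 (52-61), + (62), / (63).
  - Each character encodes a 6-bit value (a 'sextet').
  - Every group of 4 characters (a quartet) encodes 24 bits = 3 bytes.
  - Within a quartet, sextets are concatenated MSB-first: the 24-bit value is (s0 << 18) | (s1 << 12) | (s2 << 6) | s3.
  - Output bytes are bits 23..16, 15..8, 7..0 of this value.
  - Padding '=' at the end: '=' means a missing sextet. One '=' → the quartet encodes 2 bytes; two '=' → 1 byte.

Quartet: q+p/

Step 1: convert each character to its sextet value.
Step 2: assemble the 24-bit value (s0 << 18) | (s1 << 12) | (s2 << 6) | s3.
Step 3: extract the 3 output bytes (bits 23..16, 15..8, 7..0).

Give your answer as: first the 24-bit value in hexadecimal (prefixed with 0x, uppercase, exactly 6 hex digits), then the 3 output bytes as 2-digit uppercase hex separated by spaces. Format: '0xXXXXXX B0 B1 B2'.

Answer: 0xABEA7F AB EA 7F

Derivation:
Sextets: q=42, +=62, p=41, /=63
24-bit: (42<<18) | (62<<12) | (41<<6) | 63
      = 0xA80000 | 0x03E000 | 0x000A40 | 0x00003F
      = 0xABEA7F
Bytes: (v>>16)&0xFF=AB, (v>>8)&0xFF=EA, v&0xFF=7F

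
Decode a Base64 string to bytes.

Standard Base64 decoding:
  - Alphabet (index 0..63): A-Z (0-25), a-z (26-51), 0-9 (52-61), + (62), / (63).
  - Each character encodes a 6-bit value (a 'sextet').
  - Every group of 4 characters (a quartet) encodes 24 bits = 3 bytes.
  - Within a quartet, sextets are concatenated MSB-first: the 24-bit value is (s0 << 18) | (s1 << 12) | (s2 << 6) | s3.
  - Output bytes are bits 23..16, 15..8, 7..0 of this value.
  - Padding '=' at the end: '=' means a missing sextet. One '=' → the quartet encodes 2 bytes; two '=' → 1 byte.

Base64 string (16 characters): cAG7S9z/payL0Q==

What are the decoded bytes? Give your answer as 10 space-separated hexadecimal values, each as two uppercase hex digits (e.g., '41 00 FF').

After char 0 ('c'=28): chars_in_quartet=1 acc=0x1C bytes_emitted=0
After char 1 ('A'=0): chars_in_quartet=2 acc=0x700 bytes_emitted=0
After char 2 ('G'=6): chars_in_quartet=3 acc=0x1C006 bytes_emitted=0
After char 3 ('7'=59): chars_in_quartet=4 acc=0x7001BB -> emit 70 01 BB, reset; bytes_emitted=3
After char 4 ('S'=18): chars_in_quartet=1 acc=0x12 bytes_emitted=3
After char 5 ('9'=61): chars_in_quartet=2 acc=0x4BD bytes_emitted=3
After char 6 ('z'=51): chars_in_quartet=3 acc=0x12F73 bytes_emitted=3
After char 7 ('/'=63): chars_in_quartet=4 acc=0x4BDCFF -> emit 4B DC FF, reset; bytes_emitted=6
After char 8 ('p'=41): chars_in_quartet=1 acc=0x29 bytes_emitted=6
After char 9 ('a'=26): chars_in_quartet=2 acc=0xA5A bytes_emitted=6
After char 10 ('y'=50): chars_in_quartet=3 acc=0x296B2 bytes_emitted=6
After char 11 ('L'=11): chars_in_quartet=4 acc=0xA5AC8B -> emit A5 AC 8B, reset; bytes_emitted=9
After char 12 ('0'=52): chars_in_quartet=1 acc=0x34 bytes_emitted=9
After char 13 ('Q'=16): chars_in_quartet=2 acc=0xD10 bytes_emitted=9
Padding '==': partial quartet acc=0xD10 -> emit D1; bytes_emitted=10

Answer: 70 01 BB 4B DC FF A5 AC 8B D1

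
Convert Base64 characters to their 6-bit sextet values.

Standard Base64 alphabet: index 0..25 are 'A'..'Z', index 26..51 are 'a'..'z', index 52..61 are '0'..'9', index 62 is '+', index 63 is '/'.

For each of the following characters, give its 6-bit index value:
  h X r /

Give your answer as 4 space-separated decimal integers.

Answer: 33 23 43 63

Derivation:
'h': a..z range, 26 + ord('h') − ord('a') = 33
'X': A..Z range, ord('X') − ord('A') = 23
'r': a..z range, 26 + ord('r') − ord('a') = 43
'/': index 63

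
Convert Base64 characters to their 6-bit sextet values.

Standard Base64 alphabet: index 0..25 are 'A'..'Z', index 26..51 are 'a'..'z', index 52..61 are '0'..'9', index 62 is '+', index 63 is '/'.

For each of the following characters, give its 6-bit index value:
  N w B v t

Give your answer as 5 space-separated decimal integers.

Answer: 13 48 1 47 45

Derivation:
'N': A..Z range, ord('N') − ord('A') = 13
'w': a..z range, 26 + ord('w') − ord('a') = 48
'B': A..Z range, ord('B') − ord('A') = 1
'v': a..z range, 26 + ord('v') − ord('a') = 47
't': a..z range, 26 + ord('t') − ord('a') = 45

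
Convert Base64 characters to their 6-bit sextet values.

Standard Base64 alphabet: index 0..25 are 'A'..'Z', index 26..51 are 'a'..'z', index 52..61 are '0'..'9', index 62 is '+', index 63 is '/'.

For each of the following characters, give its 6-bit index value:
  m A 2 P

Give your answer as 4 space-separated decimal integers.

'm': a..z range, 26 + ord('m') − ord('a') = 38
'A': A..Z range, ord('A') − ord('A') = 0
'2': 0..9 range, 52 + ord('2') − ord('0') = 54
'P': A..Z range, ord('P') − ord('A') = 15

Answer: 38 0 54 15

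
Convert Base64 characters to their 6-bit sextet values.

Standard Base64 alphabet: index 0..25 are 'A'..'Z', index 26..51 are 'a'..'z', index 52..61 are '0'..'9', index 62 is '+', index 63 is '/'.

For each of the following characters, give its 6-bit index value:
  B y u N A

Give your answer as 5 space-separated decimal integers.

'B': A..Z range, ord('B') − ord('A') = 1
'y': a..z range, 26 + ord('y') − ord('a') = 50
'u': a..z range, 26 + ord('u') − ord('a') = 46
'N': A..Z range, ord('N') − ord('A') = 13
'A': A..Z range, ord('A') − ord('A') = 0

Answer: 1 50 46 13 0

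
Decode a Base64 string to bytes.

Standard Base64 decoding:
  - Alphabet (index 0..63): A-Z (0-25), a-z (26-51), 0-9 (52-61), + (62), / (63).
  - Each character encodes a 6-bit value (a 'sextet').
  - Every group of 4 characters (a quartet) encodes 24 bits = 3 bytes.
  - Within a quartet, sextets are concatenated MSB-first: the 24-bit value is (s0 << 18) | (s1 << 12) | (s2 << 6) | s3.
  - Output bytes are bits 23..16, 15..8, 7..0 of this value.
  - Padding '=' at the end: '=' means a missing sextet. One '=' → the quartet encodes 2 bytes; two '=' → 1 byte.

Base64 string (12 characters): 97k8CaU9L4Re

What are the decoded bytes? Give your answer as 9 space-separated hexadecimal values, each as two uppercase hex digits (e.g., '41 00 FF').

Answer: F7 B9 3C 09 A5 3D 2F 84 5E

Derivation:
After char 0 ('9'=61): chars_in_quartet=1 acc=0x3D bytes_emitted=0
After char 1 ('7'=59): chars_in_quartet=2 acc=0xF7B bytes_emitted=0
After char 2 ('k'=36): chars_in_quartet=3 acc=0x3DEE4 bytes_emitted=0
After char 3 ('8'=60): chars_in_quartet=4 acc=0xF7B93C -> emit F7 B9 3C, reset; bytes_emitted=3
After char 4 ('C'=2): chars_in_quartet=1 acc=0x2 bytes_emitted=3
After char 5 ('a'=26): chars_in_quartet=2 acc=0x9A bytes_emitted=3
After char 6 ('U'=20): chars_in_quartet=3 acc=0x2694 bytes_emitted=3
After char 7 ('9'=61): chars_in_quartet=4 acc=0x9A53D -> emit 09 A5 3D, reset; bytes_emitted=6
After char 8 ('L'=11): chars_in_quartet=1 acc=0xB bytes_emitted=6
After char 9 ('4'=56): chars_in_quartet=2 acc=0x2F8 bytes_emitted=6
After char 10 ('R'=17): chars_in_quartet=3 acc=0xBE11 bytes_emitted=6
After char 11 ('e'=30): chars_in_quartet=4 acc=0x2F845E -> emit 2F 84 5E, reset; bytes_emitted=9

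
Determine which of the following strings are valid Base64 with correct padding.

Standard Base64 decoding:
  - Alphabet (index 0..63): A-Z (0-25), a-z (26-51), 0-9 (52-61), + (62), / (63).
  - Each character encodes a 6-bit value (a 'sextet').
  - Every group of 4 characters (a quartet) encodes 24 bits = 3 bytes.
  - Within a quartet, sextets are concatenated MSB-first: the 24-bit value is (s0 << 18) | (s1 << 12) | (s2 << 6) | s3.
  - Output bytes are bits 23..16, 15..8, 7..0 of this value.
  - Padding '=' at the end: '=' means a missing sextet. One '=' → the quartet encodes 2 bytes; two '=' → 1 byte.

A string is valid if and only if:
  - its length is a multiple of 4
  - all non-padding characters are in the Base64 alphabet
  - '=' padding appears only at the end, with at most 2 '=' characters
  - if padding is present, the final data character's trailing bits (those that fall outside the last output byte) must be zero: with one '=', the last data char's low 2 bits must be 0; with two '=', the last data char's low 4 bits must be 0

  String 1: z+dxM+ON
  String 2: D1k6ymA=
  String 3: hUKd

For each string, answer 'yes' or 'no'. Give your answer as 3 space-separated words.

Answer: yes yes yes

Derivation:
String 1: 'z+dxM+ON' → valid
String 2: 'D1k6ymA=' → valid
String 3: 'hUKd' → valid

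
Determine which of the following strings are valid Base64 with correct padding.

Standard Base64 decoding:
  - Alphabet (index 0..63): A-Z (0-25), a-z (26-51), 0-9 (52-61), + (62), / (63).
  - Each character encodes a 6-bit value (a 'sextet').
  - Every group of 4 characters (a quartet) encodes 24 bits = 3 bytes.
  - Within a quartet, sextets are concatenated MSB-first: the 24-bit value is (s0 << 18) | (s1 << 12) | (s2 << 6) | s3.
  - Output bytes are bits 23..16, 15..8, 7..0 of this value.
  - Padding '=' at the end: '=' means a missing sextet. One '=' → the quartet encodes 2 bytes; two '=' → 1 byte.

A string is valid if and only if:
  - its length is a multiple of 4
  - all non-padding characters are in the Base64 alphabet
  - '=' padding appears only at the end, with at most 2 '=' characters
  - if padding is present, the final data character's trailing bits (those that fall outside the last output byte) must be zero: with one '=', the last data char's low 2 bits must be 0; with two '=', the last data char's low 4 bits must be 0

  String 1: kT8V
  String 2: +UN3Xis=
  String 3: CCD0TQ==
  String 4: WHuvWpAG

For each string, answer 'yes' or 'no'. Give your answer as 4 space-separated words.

Answer: yes yes yes yes

Derivation:
String 1: 'kT8V' → valid
String 2: '+UN3Xis=' → valid
String 3: 'CCD0TQ==' → valid
String 4: 'WHuvWpAG' → valid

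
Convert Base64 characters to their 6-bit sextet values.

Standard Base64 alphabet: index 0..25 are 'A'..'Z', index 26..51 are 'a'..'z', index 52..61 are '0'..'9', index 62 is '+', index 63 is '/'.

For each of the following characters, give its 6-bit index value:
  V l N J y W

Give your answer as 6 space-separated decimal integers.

Answer: 21 37 13 9 50 22

Derivation:
'V': A..Z range, ord('V') − ord('A') = 21
'l': a..z range, 26 + ord('l') − ord('a') = 37
'N': A..Z range, ord('N') − ord('A') = 13
'J': A..Z range, ord('J') − ord('A') = 9
'y': a..z range, 26 + ord('y') − ord('a') = 50
'W': A..Z range, ord('W') − ord('A') = 22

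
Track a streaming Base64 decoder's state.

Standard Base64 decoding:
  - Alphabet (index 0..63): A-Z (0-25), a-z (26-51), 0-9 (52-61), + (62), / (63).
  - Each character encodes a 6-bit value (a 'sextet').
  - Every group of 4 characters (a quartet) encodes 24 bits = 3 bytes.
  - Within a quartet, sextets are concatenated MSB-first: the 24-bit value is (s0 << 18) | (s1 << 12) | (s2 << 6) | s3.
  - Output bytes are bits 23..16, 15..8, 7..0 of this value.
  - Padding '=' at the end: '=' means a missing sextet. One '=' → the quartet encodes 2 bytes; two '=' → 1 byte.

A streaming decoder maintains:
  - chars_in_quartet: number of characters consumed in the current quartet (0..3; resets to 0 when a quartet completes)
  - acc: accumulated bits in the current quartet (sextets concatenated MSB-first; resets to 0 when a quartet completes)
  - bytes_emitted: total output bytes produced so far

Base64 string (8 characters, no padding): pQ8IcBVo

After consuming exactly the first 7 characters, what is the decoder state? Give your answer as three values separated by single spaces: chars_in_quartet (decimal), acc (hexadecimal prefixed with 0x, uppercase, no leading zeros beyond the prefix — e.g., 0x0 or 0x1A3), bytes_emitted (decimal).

Answer: 3 0x1C055 3

Derivation:
After char 0 ('p'=41): chars_in_quartet=1 acc=0x29 bytes_emitted=0
After char 1 ('Q'=16): chars_in_quartet=2 acc=0xA50 bytes_emitted=0
After char 2 ('8'=60): chars_in_quartet=3 acc=0x2943C bytes_emitted=0
After char 3 ('I'=8): chars_in_quartet=4 acc=0xA50F08 -> emit A5 0F 08, reset; bytes_emitted=3
After char 4 ('c'=28): chars_in_quartet=1 acc=0x1C bytes_emitted=3
After char 5 ('B'=1): chars_in_quartet=2 acc=0x701 bytes_emitted=3
After char 6 ('V'=21): chars_in_quartet=3 acc=0x1C055 bytes_emitted=3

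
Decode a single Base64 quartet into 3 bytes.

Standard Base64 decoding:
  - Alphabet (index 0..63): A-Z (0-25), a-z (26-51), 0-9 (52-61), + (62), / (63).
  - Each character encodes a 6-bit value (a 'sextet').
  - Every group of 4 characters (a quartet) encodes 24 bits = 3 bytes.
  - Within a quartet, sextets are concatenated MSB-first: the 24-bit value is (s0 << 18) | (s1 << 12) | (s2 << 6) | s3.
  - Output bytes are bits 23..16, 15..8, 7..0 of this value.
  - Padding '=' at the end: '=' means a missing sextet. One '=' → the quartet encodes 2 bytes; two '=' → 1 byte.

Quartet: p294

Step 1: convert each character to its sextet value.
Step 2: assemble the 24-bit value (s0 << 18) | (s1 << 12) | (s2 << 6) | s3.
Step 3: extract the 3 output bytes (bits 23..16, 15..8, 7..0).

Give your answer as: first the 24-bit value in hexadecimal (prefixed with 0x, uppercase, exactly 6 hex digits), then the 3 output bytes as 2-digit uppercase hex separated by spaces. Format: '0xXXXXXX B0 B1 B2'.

Answer: 0xA76F78 A7 6F 78

Derivation:
Sextets: p=41, 2=54, 9=61, 4=56
24-bit: (41<<18) | (54<<12) | (61<<6) | 56
      = 0xA40000 | 0x036000 | 0x000F40 | 0x000038
      = 0xA76F78
Bytes: (v>>16)&0xFF=A7, (v>>8)&0xFF=6F, v&0xFF=78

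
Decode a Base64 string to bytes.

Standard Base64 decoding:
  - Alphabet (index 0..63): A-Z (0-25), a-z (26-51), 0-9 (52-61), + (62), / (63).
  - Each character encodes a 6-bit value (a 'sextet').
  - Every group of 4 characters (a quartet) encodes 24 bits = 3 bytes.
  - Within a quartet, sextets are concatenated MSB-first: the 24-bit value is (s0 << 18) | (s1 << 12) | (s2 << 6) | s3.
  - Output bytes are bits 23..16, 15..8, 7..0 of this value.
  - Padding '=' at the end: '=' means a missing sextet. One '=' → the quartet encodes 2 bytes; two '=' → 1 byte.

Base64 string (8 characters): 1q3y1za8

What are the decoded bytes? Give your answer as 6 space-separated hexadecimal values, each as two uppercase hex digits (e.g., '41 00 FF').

Answer: D6 AD F2 D7 36 BC

Derivation:
After char 0 ('1'=53): chars_in_quartet=1 acc=0x35 bytes_emitted=0
After char 1 ('q'=42): chars_in_quartet=2 acc=0xD6A bytes_emitted=0
After char 2 ('3'=55): chars_in_quartet=3 acc=0x35AB7 bytes_emitted=0
After char 3 ('y'=50): chars_in_quartet=4 acc=0xD6ADF2 -> emit D6 AD F2, reset; bytes_emitted=3
After char 4 ('1'=53): chars_in_quartet=1 acc=0x35 bytes_emitted=3
After char 5 ('z'=51): chars_in_quartet=2 acc=0xD73 bytes_emitted=3
After char 6 ('a'=26): chars_in_quartet=3 acc=0x35CDA bytes_emitted=3
After char 7 ('8'=60): chars_in_quartet=4 acc=0xD736BC -> emit D7 36 BC, reset; bytes_emitted=6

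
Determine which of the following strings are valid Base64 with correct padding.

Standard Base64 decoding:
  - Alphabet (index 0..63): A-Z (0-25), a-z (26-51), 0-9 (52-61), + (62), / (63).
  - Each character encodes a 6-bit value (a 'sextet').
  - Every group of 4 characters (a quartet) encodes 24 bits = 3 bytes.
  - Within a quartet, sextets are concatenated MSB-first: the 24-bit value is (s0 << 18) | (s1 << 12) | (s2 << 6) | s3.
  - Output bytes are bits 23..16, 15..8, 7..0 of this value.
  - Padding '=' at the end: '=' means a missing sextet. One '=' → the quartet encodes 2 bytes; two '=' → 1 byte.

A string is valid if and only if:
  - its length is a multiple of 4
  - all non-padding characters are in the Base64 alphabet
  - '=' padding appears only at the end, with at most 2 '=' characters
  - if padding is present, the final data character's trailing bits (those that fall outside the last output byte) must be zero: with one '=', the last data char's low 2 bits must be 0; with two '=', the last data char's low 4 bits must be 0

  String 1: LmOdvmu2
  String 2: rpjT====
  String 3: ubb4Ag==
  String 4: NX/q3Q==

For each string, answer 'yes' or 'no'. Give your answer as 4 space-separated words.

String 1: 'LmOdvmu2' → valid
String 2: 'rpjT====' → invalid (4 pad chars (max 2))
String 3: 'ubb4Ag==' → valid
String 4: 'NX/q3Q==' → valid

Answer: yes no yes yes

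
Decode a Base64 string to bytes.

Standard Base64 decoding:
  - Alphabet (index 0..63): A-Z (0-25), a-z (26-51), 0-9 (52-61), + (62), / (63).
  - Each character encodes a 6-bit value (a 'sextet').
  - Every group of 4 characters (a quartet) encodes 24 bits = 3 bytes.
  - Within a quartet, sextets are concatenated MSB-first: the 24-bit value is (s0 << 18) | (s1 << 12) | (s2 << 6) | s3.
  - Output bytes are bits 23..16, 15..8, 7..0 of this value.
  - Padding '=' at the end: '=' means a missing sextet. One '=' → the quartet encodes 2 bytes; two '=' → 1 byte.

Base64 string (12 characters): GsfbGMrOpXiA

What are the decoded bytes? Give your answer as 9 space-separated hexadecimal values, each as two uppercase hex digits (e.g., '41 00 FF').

After char 0 ('G'=6): chars_in_quartet=1 acc=0x6 bytes_emitted=0
After char 1 ('s'=44): chars_in_quartet=2 acc=0x1AC bytes_emitted=0
After char 2 ('f'=31): chars_in_quartet=3 acc=0x6B1F bytes_emitted=0
After char 3 ('b'=27): chars_in_quartet=4 acc=0x1AC7DB -> emit 1A C7 DB, reset; bytes_emitted=3
After char 4 ('G'=6): chars_in_quartet=1 acc=0x6 bytes_emitted=3
After char 5 ('M'=12): chars_in_quartet=2 acc=0x18C bytes_emitted=3
After char 6 ('r'=43): chars_in_quartet=3 acc=0x632B bytes_emitted=3
After char 7 ('O'=14): chars_in_quartet=4 acc=0x18CACE -> emit 18 CA CE, reset; bytes_emitted=6
After char 8 ('p'=41): chars_in_quartet=1 acc=0x29 bytes_emitted=6
After char 9 ('X'=23): chars_in_quartet=2 acc=0xA57 bytes_emitted=6
After char 10 ('i'=34): chars_in_quartet=3 acc=0x295E2 bytes_emitted=6
After char 11 ('A'=0): chars_in_quartet=4 acc=0xA57880 -> emit A5 78 80, reset; bytes_emitted=9

Answer: 1A C7 DB 18 CA CE A5 78 80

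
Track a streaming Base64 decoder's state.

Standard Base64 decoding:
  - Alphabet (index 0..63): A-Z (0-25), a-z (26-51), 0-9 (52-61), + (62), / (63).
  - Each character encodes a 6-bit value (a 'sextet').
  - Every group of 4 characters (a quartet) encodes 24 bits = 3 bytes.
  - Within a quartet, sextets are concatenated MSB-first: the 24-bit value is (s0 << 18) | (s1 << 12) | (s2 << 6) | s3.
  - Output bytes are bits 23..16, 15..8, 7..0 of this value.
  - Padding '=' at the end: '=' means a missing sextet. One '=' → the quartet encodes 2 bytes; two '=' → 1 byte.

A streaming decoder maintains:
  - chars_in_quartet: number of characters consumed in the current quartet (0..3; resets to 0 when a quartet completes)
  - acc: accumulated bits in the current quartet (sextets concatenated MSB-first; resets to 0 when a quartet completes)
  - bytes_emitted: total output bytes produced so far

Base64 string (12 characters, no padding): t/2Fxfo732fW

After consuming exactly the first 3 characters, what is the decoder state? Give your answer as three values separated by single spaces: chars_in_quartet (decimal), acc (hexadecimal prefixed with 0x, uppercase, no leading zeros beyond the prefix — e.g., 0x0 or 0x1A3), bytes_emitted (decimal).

Answer: 3 0x2DFF6 0

Derivation:
After char 0 ('t'=45): chars_in_quartet=1 acc=0x2D bytes_emitted=0
After char 1 ('/'=63): chars_in_quartet=2 acc=0xB7F bytes_emitted=0
After char 2 ('2'=54): chars_in_quartet=3 acc=0x2DFF6 bytes_emitted=0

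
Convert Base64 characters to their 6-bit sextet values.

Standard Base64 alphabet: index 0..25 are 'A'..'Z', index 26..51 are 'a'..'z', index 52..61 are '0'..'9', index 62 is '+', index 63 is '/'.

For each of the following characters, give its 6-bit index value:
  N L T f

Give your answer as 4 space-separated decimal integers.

Answer: 13 11 19 31

Derivation:
'N': A..Z range, ord('N') − ord('A') = 13
'L': A..Z range, ord('L') − ord('A') = 11
'T': A..Z range, ord('T') − ord('A') = 19
'f': a..z range, 26 + ord('f') − ord('a') = 31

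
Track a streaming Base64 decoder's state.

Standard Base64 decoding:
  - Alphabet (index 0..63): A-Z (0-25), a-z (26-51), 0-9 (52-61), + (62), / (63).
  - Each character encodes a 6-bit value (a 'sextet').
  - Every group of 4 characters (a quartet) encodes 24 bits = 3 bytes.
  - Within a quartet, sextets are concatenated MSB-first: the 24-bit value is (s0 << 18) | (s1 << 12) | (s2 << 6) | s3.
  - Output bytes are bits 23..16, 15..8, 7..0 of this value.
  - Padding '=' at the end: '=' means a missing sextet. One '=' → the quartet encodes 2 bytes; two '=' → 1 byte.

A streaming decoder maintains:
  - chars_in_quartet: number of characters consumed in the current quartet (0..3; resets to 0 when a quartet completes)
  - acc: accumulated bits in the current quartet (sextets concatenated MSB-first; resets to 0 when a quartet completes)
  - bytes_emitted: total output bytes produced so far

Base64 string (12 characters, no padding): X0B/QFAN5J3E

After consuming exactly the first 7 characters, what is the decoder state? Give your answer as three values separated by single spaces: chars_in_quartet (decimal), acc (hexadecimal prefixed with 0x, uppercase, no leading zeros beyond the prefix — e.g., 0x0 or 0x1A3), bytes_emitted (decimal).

Answer: 3 0x10140 3

Derivation:
After char 0 ('X'=23): chars_in_quartet=1 acc=0x17 bytes_emitted=0
After char 1 ('0'=52): chars_in_quartet=2 acc=0x5F4 bytes_emitted=0
After char 2 ('B'=1): chars_in_quartet=3 acc=0x17D01 bytes_emitted=0
After char 3 ('/'=63): chars_in_quartet=4 acc=0x5F407F -> emit 5F 40 7F, reset; bytes_emitted=3
After char 4 ('Q'=16): chars_in_quartet=1 acc=0x10 bytes_emitted=3
After char 5 ('F'=5): chars_in_quartet=2 acc=0x405 bytes_emitted=3
After char 6 ('A'=0): chars_in_quartet=3 acc=0x10140 bytes_emitted=3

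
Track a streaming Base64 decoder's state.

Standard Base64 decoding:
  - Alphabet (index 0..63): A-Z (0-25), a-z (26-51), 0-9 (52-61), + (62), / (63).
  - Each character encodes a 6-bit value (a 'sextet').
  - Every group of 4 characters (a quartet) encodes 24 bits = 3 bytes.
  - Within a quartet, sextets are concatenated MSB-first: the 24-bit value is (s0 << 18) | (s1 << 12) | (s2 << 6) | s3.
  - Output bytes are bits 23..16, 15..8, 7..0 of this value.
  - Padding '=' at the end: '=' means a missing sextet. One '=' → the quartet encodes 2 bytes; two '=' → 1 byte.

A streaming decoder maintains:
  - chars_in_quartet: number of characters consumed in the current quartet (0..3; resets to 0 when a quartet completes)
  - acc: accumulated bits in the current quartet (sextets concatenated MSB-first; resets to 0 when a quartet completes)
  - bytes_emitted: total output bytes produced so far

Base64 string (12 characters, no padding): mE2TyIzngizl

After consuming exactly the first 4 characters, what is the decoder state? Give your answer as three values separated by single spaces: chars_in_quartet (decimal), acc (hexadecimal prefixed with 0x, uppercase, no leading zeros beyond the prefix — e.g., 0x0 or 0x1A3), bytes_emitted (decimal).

After char 0 ('m'=38): chars_in_quartet=1 acc=0x26 bytes_emitted=0
After char 1 ('E'=4): chars_in_quartet=2 acc=0x984 bytes_emitted=0
After char 2 ('2'=54): chars_in_quartet=3 acc=0x26136 bytes_emitted=0
After char 3 ('T'=19): chars_in_quartet=4 acc=0x984D93 -> emit 98 4D 93, reset; bytes_emitted=3

Answer: 0 0x0 3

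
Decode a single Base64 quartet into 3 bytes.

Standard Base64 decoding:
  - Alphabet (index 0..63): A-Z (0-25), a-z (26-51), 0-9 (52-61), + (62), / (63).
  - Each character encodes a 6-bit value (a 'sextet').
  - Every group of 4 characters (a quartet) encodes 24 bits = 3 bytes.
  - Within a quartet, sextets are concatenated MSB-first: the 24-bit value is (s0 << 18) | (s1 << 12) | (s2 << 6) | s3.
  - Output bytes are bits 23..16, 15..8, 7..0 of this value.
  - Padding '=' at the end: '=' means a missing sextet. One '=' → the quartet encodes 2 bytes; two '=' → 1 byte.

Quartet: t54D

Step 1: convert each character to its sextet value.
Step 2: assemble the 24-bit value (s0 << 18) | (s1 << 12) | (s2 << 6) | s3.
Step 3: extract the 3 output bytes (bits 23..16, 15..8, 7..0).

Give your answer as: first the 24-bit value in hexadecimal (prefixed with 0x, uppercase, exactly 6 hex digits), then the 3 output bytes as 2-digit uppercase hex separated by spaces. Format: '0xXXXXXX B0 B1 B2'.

Sextets: t=45, 5=57, 4=56, D=3
24-bit: (45<<18) | (57<<12) | (56<<6) | 3
      = 0xB40000 | 0x039000 | 0x000E00 | 0x000003
      = 0xB79E03
Bytes: (v>>16)&0xFF=B7, (v>>8)&0xFF=9E, v&0xFF=03

Answer: 0xB79E03 B7 9E 03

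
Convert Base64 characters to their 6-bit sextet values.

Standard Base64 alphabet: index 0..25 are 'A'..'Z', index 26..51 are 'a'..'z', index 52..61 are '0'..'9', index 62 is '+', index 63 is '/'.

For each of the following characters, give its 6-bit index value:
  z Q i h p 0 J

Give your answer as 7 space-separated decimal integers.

Answer: 51 16 34 33 41 52 9

Derivation:
'z': a..z range, 26 + ord('z') − ord('a') = 51
'Q': A..Z range, ord('Q') − ord('A') = 16
'i': a..z range, 26 + ord('i') − ord('a') = 34
'h': a..z range, 26 + ord('h') − ord('a') = 33
'p': a..z range, 26 + ord('p') − ord('a') = 41
'0': 0..9 range, 52 + ord('0') − ord('0') = 52
'J': A..Z range, ord('J') − ord('A') = 9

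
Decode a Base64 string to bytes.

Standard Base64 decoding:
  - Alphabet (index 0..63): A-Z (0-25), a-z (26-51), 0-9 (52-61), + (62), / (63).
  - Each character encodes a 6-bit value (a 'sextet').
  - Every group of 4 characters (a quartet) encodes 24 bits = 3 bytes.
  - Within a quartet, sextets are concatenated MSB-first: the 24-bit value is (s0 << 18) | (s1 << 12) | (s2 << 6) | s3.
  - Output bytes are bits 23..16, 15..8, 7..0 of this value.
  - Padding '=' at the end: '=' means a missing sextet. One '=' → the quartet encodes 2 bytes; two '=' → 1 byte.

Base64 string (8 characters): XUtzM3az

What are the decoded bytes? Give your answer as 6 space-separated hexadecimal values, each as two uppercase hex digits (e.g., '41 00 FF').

Answer: 5D 4B 73 33 76 B3

Derivation:
After char 0 ('X'=23): chars_in_quartet=1 acc=0x17 bytes_emitted=0
After char 1 ('U'=20): chars_in_quartet=2 acc=0x5D4 bytes_emitted=0
After char 2 ('t'=45): chars_in_quartet=3 acc=0x1752D bytes_emitted=0
After char 3 ('z'=51): chars_in_quartet=4 acc=0x5D4B73 -> emit 5D 4B 73, reset; bytes_emitted=3
After char 4 ('M'=12): chars_in_quartet=1 acc=0xC bytes_emitted=3
After char 5 ('3'=55): chars_in_quartet=2 acc=0x337 bytes_emitted=3
After char 6 ('a'=26): chars_in_quartet=3 acc=0xCDDA bytes_emitted=3
After char 7 ('z'=51): chars_in_quartet=4 acc=0x3376B3 -> emit 33 76 B3, reset; bytes_emitted=6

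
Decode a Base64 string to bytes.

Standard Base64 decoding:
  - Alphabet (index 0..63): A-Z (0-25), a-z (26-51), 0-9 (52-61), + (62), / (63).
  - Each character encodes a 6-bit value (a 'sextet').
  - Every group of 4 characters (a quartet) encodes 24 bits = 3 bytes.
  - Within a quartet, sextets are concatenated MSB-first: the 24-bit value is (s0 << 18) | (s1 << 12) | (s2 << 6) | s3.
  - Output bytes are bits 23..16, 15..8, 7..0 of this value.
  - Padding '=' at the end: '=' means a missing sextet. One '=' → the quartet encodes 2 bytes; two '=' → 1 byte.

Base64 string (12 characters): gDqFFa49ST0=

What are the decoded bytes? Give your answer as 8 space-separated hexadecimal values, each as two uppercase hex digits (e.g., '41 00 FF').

After char 0 ('g'=32): chars_in_quartet=1 acc=0x20 bytes_emitted=0
After char 1 ('D'=3): chars_in_quartet=2 acc=0x803 bytes_emitted=0
After char 2 ('q'=42): chars_in_quartet=3 acc=0x200EA bytes_emitted=0
After char 3 ('F'=5): chars_in_quartet=4 acc=0x803A85 -> emit 80 3A 85, reset; bytes_emitted=3
After char 4 ('F'=5): chars_in_quartet=1 acc=0x5 bytes_emitted=3
After char 5 ('a'=26): chars_in_quartet=2 acc=0x15A bytes_emitted=3
After char 6 ('4'=56): chars_in_quartet=3 acc=0x56B8 bytes_emitted=3
After char 7 ('9'=61): chars_in_quartet=4 acc=0x15AE3D -> emit 15 AE 3D, reset; bytes_emitted=6
After char 8 ('S'=18): chars_in_quartet=1 acc=0x12 bytes_emitted=6
After char 9 ('T'=19): chars_in_quartet=2 acc=0x493 bytes_emitted=6
After char 10 ('0'=52): chars_in_quartet=3 acc=0x124F4 bytes_emitted=6
Padding '=': partial quartet acc=0x124F4 -> emit 49 3D; bytes_emitted=8

Answer: 80 3A 85 15 AE 3D 49 3D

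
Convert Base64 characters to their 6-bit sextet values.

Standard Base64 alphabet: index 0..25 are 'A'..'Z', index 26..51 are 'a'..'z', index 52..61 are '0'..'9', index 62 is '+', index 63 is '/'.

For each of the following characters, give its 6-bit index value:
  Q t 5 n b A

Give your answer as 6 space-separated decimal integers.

'Q': A..Z range, ord('Q') − ord('A') = 16
't': a..z range, 26 + ord('t') − ord('a') = 45
'5': 0..9 range, 52 + ord('5') − ord('0') = 57
'n': a..z range, 26 + ord('n') − ord('a') = 39
'b': a..z range, 26 + ord('b') − ord('a') = 27
'A': A..Z range, ord('A') − ord('A') = 0

Answer: 16 45 57 39 27 0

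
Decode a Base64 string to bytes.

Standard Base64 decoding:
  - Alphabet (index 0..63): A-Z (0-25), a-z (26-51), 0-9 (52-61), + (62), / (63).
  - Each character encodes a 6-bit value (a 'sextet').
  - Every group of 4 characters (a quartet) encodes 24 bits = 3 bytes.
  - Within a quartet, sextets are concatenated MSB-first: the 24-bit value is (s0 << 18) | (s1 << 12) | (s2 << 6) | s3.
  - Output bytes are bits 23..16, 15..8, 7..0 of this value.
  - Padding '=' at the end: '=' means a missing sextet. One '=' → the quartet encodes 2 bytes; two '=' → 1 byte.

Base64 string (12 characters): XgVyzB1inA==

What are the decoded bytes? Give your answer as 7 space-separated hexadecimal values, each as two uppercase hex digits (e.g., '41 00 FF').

After char 0 ('X'=23): chars_in_quartet=1 acc=0x17 bytes_emitted=0
After char 1 ('g'=32): chars_in_quartet=2 acc=0x5E0 bytes_emitted=0
After char 2 ('V'=21): chars_in_quartet=3 acc=0x17815 bytes_emitted=0
After char 3 ('y'=50): chars_in_quartet=4 acc=0x5E0572 -> emit 5E 05 72, reset; bytes_emitted=3
After char 4 ('z'=51): chars_in_quartet=1 acc=0x33 bytes_emitted=3
After char 5 ('B'=1): chars_in_quartet=2 acc=0xCC1 bytes_emitted=3
After char 6 ('1'=53): chars_in_quartet=3 acc=0x33075 bytes_emitted=3
After char 7 ('i'=34): chars_in_quartet=4 acc=0xCC1D62 -> emit CC 1D 62, reset; bytes_emitted=6
After char 8 ('n'=39): chars_in_quartet=1 acc=0x27 bytes_emitted=6
After char 9 ('A'=0): chars_in_quartet=2 acc=0x9C0 bytes_emitted=6
Padding '==': partial quartet acc=0x9C0 -> emit 9C; bytes_emitted=7

Answer: 5E 05 72 CC 1D 62 9C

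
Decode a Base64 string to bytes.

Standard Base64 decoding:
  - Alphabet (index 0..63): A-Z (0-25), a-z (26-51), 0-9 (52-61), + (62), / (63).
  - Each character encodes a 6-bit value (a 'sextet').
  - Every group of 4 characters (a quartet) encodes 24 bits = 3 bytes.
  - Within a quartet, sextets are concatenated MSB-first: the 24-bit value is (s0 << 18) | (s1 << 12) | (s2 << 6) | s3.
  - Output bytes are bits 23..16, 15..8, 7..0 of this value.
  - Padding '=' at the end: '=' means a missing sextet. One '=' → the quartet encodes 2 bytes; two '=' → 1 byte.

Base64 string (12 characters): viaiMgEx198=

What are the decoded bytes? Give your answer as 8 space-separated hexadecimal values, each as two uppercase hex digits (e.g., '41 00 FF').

Answer: BE 26 A2 32 01 31 D7 DF

Derivation:
After char 0 ('v'=47): chars_in_quartet=1 acc=0x2F bytes_emitted=0
After char 1 ('i'=34): chars_in_quartet=2 acc=0xBE2 bytes_emitted=0
After char 2 ('a'=26): chars_in_quartet=3 acc=0x2F89A bytes_emitted=0
After char 3 ('i'=34): chars_in_quartet=4 acc=0xBE26A2 -> emit BE 26 A2, reset; bytes_emitted=3
After char 4 ('M'=12): chars_in_quartet=1 acc=0xC bytes_emitted=3
After char 5 ('g'=32): chars_in_quartet=2 acc=0x320 bytes_emitted=3
After char 6 ('E'=4): chars_in_quartet=3 acc=0xC804 bytes_emitted=3
After char 7 ('x'=49): chars_in_quartet=4 acc=0x320131 -> emit 32 01 31, reset; bytes_emitted=6
After char 8 ('1'=53): chars_in_quartet=1 acc=0x35 bytes_emitted=6
After char 9 ('9'=61): chars_in_quartet=2 acc=0xD7D bytes_emitted=6
After char 10 ('8'=60): chars_in_quartet=3 acc=0x35F7C bytes_emitted=6
Padding '=': partial quartet acc=0x35F7C -> emit D7 DF; bytes_emitted=8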